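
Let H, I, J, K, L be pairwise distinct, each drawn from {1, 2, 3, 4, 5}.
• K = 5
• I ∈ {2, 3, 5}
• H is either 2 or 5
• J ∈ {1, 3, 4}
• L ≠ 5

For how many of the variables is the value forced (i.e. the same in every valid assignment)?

K has just one choice, so K = 5. So H, I can't be 5.
That leaves H = 2. Strike 2 from I, L.
I has just one choice, so I = 3. Eliminate 3 elsewhere: J, L.
Determined: H=2, I=3, K=5. The other variables each still have more than one consistent value. That makes 3.

3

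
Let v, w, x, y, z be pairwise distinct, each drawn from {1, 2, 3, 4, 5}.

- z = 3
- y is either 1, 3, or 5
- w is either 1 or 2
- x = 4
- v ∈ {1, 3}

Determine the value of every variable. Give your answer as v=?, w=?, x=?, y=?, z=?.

v=1, w=2, x=4, y=5, z=3

x must be 4 (only option left).
z's domain is down to {3}, so z = 3. Strike 3 from v, y.
v must be 1 (only option left). So w, y can't be 1.
w must be 2 (only option left).
y must be 5 (only option left).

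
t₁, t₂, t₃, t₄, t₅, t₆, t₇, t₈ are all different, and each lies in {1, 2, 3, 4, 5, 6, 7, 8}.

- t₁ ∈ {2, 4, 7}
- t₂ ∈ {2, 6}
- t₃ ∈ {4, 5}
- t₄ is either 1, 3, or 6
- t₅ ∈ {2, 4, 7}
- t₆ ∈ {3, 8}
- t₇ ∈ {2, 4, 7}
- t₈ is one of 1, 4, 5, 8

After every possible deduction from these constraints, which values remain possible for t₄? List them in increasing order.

1, 3

t₁, t₅, t₇ share exactly the 3 values {2, 4, 7}; by pigeonhole those values go to them, so strike 2, 4, 7 from t₂, t₃, t₈.
t₂ has just one choice, so t₂ = 6. Remove 6 from t₄.
t₃'s domain is down to {5}, so t₃ = 5. So t₈ can't be 5.
No further eliminations apply; t₄ can still be any of 1, 3.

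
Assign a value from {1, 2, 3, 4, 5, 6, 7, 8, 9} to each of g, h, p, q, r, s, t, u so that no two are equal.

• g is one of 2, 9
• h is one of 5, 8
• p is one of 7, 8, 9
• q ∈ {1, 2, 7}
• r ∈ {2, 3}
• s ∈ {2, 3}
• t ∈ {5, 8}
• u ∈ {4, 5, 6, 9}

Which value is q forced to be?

h and t share exactly the 2 values {5, 8}; by pigeonhole those values go to them, so strike 5, 8 from p, u.
The 2 variables r and s are confined to {2, 3}, which locks those values in; drop them from g, q.
g must be 9 (only option left). Eliminate 9 elsewhere: p, u.
p's domain is down to {7}, so p = 7. So q can't be 7.
So q = 1.

1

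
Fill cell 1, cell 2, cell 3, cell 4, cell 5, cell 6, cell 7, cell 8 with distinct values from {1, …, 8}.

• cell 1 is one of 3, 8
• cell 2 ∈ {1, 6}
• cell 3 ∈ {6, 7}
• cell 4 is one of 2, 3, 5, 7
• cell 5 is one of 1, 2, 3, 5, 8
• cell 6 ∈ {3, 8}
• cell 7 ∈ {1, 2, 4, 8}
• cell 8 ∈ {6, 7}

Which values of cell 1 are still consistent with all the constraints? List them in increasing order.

The 8 variables draw from only 8 values {1, 2, 3, 4, 5, 6, 7, 8}, so each is used; only cell 7 can be 4, hence cell 7 = 4.
The 2 variables cell 1 and cell 6 are confined to {3, 8}, which locks those values in; drop them from cell 4, cell 5.
cell 3 and cell 8 between them cover only {6, 7} — a naked pair. Remove those values from cell 2, cell 4.
cell 2's domain is down to {1}, so cell 2 = 1. Eliminate 1 elsewhere: cell 5.
No further eliminations apply; cell 1 can still be any of 3, 8.

3, 8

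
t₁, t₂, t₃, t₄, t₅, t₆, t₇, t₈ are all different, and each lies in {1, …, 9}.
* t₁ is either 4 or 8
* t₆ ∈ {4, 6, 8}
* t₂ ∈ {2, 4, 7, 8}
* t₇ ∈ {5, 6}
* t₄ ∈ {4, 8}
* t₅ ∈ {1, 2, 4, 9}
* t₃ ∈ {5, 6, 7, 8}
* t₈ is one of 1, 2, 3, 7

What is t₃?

7

t₁ and t₄ between them cover only {4, 8} — a naked pair. Remove those values from t₂, t₃, t₅, t₆.
That leaves t₆ = 6. Eliminate 6 elsewhere: t₃, t₇.
t₇ must be 5 (only option left). Eliminate 5 elsewhere: t₃.
So t₃ = 7.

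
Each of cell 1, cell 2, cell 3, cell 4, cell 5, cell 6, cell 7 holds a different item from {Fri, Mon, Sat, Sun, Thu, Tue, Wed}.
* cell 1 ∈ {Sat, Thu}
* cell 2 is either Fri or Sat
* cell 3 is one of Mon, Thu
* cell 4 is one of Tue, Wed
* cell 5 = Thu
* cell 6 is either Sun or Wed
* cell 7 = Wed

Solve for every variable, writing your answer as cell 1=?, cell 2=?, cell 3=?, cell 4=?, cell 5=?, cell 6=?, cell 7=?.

cell 5's domain is down to {Thu}, so cell 5 = Thu. Remove Thu from cell 1, cell 3.
cell 7 must be Wed (only option left). Eliminate Wed elsewhere: cell 4, cell 6.
cell 1's domain is down to {Sat}, so cell 1 = Sat. Eliminate Sat elsewhere: cell 2.
cell 2 must be Fri (only option left).
cell 3 has just one choice, so cell 3 = Mon.
cell 4's domain is down to {Tue}, so cell 4 = Tue.
cell 6 must be Sun (only option left).

cell 1=Sat, cell 2=Fri, cell 3=Mon, cell 4=Tue, cell 5=Thu, cell 6=Sun, cell 7=Wed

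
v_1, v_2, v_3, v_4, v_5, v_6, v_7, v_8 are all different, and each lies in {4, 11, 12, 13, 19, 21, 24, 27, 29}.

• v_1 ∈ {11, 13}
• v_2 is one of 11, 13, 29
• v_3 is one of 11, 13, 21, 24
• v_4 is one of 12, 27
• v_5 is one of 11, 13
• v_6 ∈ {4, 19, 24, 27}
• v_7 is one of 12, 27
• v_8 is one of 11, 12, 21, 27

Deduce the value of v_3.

The 2 variables v_1 and v_5 are confined to {11, 13}, which locks those values in; drop them from v_2, v_3, v_8.
That leaves v_2 = 29.
The 2 variables v_4 and v_7 are confined to {12, 27}, which locks those values in; drop them from v_6, v_8.
v_8 must be 21 (only option left). Strike 21 from v_3.
So v_3 = 24.

24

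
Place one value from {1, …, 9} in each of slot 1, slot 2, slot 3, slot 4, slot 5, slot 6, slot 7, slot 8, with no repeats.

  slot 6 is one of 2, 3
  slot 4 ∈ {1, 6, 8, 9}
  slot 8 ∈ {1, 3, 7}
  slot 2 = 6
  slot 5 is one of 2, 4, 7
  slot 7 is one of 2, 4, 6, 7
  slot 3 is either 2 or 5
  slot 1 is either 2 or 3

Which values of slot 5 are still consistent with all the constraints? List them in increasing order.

4, 7

slot 2 has just one choice, so slot 2 = 6. So slot 4, slot 7 can't be 6.
slot 1 and slot 6 between them cover only {2, 3} — a naked pair. Remove those values from slot 3, slot 5, slot 7, slot 8.
slot 3 has just one choice, so slot 3 = 5.
slot 5 and slot 7 share exactly the 2 values {4, 7}; by pigeonhole those values go to them, so strike 4, 7 from slot 8.
slot 8's domain is down to {1}, so slot 8 = 1. Strike 1 from slot 4.
No further eliminations apply; slot 5 can still be any of 4, 7.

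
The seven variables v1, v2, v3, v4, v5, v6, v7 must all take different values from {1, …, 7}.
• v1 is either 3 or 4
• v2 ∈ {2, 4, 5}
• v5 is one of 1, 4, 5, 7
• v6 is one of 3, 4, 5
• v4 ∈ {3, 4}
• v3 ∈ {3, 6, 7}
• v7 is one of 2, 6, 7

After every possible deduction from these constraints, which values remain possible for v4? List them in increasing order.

3, 4

Among the 7 variables, 1 fits only v5 (and all 7 values in {1, 2, 3, 4, 5, 6, 7} must be used), so v5 = 1.
v1 and v4 between them cover only {3, 4} — a naked pair. Remove those values from v2, v3, v6.
v6 has just one choice, so v6 = 5. Remove 5 from v2.
That leaves v2 = 2. Remove 2 from v7.
No further eliminations apply; v4 can still be any of 3, 4.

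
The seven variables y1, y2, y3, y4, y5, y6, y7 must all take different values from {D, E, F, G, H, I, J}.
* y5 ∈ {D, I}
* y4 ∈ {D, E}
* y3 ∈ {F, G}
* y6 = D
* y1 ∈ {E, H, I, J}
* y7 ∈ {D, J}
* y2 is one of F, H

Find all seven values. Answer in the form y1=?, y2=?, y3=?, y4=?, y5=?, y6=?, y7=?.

y6 must be D (only option left). Eliminate D elsewhere: y4, y5, y7.
That leaves y7 = J. Eliminate J elsewhere: y1.
y4's domain is down to {E}, so y4 = E. So y1 can't be E.
y5 must be I (only option left). Strike I from y1.
y1's domain is down to {H}, so y1 = H. Remove H from y2.
y2 has just one choice, so y2 = F. So y3 can't be F.
y3 has just one choice, so y3 = G.

y1=H, y2=F, y3=G, y4=E, y5=I, y6=D, y7=J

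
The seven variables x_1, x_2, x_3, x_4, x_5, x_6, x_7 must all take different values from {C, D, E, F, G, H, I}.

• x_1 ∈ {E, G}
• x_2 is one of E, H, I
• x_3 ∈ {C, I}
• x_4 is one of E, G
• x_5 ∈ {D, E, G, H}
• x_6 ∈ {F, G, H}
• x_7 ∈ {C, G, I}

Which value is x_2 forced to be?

Among the 7 variables, D fits only x_5 (and all 7 values in {C, D, E, F, G, H, I} must be used), so x_5 = D.
The 6 still-open variables draw from only 6 values {C, E, F, G, H, I}, so each is used; only x_6 can be F, hence x_6 = F.
Among the 5 still-open variables, H fits only x_2 (and all 5 values in {C, E, G, H, I} must be used), so x_2 = H.

H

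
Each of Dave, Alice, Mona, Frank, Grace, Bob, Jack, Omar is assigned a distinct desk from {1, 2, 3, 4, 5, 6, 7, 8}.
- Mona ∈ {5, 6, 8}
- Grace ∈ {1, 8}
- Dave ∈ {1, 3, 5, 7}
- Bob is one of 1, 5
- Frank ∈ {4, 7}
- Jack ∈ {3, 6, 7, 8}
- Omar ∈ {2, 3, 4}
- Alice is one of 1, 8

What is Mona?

6

The 8 variables together cover exactly {1, 2, 3, 4, 5, 6, 7, 8} — 8 values for 8 variables — and 2 appears only in Omar's list, so Omar = 2.
Among the 7 still-open variables, 4 fits only Frank (and all 7 values in {1, 3, 4, 5, 6, 7, 8} must be used), so Frank = 4.
Alice and Grace between them cover only {1, 8} — a naked pair. Remove those values from Dave, Mona, Bob, Jack.
Bob's domain is down to {5}, so Bob = 5. So Dave, Mona can't be 5.
So Mona = 6.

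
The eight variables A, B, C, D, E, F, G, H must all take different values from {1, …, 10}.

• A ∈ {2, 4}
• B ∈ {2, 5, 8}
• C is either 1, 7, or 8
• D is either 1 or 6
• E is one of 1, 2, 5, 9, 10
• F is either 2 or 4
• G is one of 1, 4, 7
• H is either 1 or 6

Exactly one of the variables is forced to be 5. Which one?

The 2 variables A and F are confined to {2, 4}, which locks those values in; drop them from B, E, G.
D and H share exactly the 2 values {1, 6}; by pigeonhole those values go to them, so strike 1, 6 from C, E, G.
That leaves G = 7. Eliminate 7 elsewhere: C.
C must be 8 (only option left). Strike 8 from B.
So 5 goes to B.

B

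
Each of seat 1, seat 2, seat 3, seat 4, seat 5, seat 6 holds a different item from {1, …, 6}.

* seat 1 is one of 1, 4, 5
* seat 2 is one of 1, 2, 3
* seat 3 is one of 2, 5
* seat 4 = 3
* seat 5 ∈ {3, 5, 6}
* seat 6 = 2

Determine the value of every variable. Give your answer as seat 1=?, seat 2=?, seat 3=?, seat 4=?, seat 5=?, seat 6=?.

seat 4 must be 3 (only option left). Remove 3 from seat 2, seat 5.
seat 6 must be 2 (only option left). So seat 2, seat 3 can't be 2.
seat 2's domain is down to {1}, so seat 2 = 1. So seat 1 can't be 1.
seat 3's domain is down to {5}, so seat 3 = 5. Remove 5 from seat 1, seat 5.
seat 5 must be 6 (only option left).
seat 1 has just one choice, so seat 1 = 4.

seat 1=4, seat 2=1, seat 3=5, seat 4=3, seat 5=6, seat 6=2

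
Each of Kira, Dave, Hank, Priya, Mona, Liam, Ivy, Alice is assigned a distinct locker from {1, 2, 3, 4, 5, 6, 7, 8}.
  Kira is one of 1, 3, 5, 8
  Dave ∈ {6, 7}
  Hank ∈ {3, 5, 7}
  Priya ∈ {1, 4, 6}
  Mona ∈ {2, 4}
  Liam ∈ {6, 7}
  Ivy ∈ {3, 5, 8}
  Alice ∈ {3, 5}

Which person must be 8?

Ivy

The 8 variables draw from only 8 values {1, 2, 3, 4, 5, 6, 7, 8}, so each is used; only Mona can be 2, hence Mona = 2.
The 7 still-open variables draw from only 7 values {1, 3, 4, 5, 6, 7, 8}, so each is used; only Priya can be 4, hence Priya = 4.
Among the 6 still-open variables, 1 fits only Kira (and all 6 values in {1, 3, 5, 6, 7, 8} must be used), so Kira = 1.
The 5 still-open variables draw from only 5 values {3, 5, 6, 7, 8}, so each is used; only Ivy can be 8, hence Ivy = 8.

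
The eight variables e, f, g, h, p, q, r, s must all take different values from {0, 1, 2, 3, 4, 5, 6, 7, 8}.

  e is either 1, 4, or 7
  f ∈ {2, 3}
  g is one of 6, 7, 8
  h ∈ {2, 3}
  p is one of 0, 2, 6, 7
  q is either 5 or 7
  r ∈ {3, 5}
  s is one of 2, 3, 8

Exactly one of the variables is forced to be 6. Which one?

g

f and h share exactly the 2 values {2, 3}; by pigeonhole those values go to them, so strike 2, 3 from p, r, s.
r has just one choice, so r = 5. Strike 5 from q.
That leaves s = 8. So g can't be 8.
That leaves q = 7. Remove 7 from e, g, p.
So 6 goes to g.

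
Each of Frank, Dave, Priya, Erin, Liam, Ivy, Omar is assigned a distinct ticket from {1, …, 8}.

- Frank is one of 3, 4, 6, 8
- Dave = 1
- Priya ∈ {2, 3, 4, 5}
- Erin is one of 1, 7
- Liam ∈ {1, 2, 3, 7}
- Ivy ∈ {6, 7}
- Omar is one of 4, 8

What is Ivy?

6

Dave's domain is down to {1}, so Dave = 1. Remove 1 from Erin, Liam.
Erin's domain is down to {7}, so Erin = 7. Remove 7 from Liam, Ivy.
So Ivy = 6.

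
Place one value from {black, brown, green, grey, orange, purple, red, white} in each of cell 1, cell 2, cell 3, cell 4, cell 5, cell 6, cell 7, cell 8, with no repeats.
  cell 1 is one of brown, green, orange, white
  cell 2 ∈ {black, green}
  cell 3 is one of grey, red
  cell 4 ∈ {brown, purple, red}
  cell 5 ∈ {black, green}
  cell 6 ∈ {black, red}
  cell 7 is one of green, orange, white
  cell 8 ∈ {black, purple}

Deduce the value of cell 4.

brown

The 8 variables draw from only 8 values {black, brown, green, grey, orange, purple, red, white}, so each is used; only cell 3 can be grey, hence cell 3 = grey.
cell 2 and cell 5 share exactly the 2 values {black, green}; by pigeonhole those values go to them, so strike black, green from cell 1, cell 6, cell 7, cell 8.
cell 6 has just one choice, so cell 6 = red. Strike red from cell 4.
cell 8 must be purple (only option left). Strike purple from cell 4.
So cell 4 = brown.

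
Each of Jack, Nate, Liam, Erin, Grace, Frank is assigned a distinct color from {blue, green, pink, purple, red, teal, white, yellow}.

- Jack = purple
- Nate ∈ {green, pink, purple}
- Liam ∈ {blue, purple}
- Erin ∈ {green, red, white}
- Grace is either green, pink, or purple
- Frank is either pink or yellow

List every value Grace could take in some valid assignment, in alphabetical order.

Jack has just one choice, so Jack = purple. So Nate, Liam, Grace can't be purple.
Liam's domain is down to {blue}, so Liam = blue.
Nate and Grace between them cover only {green, pink} — a naked pair. Remove those values from Erin, Frank.
That leaves Frank = yellow.
No further eliminations apply; Grace can still be any of green, pink.

green, pink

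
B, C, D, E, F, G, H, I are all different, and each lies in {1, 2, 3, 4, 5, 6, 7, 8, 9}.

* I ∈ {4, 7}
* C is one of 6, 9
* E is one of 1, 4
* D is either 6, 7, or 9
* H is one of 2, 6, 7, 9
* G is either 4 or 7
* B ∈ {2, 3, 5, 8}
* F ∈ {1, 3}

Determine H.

The 2 variables G and I are confined to {4, 7}, which locks those values in; drop them from D, E, H.
E has just one choice, so E = 1. So F can't be 1.
F's domain is down to {3}, so F = 3. Remove 3 from B.
The 2 variables C and D are confined to {6, 9}, which locks those values in; drop them from H.
So H = 2.

2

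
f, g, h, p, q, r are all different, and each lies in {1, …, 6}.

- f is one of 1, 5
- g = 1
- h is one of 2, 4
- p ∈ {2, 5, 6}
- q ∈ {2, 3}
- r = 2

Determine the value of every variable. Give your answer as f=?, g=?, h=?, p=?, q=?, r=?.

f=5, g=1, h=4, p=6, q=3, r=2

g must be 1 (only option left). Remove 1 from f.
That leaves r = 2. Eliminate 2 elsewhere: h, p, q.
f has just one choice, so f = 5. Remove 5 from p.
h has just one choice, so h = 4.
p must be 6 (only option left).
That leaves q = 3.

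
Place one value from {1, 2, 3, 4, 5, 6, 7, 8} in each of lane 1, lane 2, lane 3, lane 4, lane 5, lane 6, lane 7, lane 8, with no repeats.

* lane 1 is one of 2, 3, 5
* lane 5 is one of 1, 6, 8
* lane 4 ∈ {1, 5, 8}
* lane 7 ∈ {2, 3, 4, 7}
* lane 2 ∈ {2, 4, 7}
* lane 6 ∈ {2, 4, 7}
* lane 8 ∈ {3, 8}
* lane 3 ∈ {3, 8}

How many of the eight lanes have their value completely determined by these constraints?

The 8 variables together cover exactly {1, 2, 3, 4, 5, 6, 7, 8} — 8 values for 8 variables — and 6 appears only in lane 5's list, so lane 5 = 6.
The 7 still-open variables together cover exactly {1, 2, 3, 4, 5, 7, 8} — 7 values for 7 variables — and 1 appears only in lane 4's list, so lane 4 = 1.
The 6 still-open variables draw from only 6 values {2, 3, 4, 5, 7, 8}, so each is used; only lane 1 can be 5, hence lane 1 = 5.
lane 3 and lane 8 between them cover only {3, 8} — a naked pair. Remove those values from lane 7.
Determined: lane 1=5, lane 4=1, lane 5=6. The other lanes each still have more than one consistent value. That makes 3.

3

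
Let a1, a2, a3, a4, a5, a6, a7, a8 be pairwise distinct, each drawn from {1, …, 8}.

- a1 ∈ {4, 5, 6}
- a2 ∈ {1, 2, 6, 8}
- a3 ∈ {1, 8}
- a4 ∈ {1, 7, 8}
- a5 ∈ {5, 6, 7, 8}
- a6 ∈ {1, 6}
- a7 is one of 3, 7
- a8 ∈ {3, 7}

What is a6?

Among the 8 variables, 2 fits only a2 (and all 8 values in {1, 2, 3, 4, 5, 6, 7, 8} must be used), so a2 = 2.
Among the 7 still-open variables, 4 fits only a1 (and all 7 values in {1, 3, 4, 5, 6, 7, 8} must be used), so a1 = 4.
The 6 still-open variables draw from only 6 values {1, 3, 5, 6, 7, 8}, so each is used; only a5 can be 5, hence a5 = 5.
Among the 5 still-open variables, 6 fits only a6 (and all 5 values in {1, 3, 6, 7, 8} must be used), so a6 = 6.

6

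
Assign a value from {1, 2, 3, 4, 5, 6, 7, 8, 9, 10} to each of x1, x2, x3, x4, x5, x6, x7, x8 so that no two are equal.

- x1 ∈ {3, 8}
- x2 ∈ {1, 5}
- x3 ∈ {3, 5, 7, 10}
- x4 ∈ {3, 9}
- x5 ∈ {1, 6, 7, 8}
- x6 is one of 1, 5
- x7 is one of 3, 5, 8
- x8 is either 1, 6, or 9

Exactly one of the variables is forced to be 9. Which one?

Among the 8 variables, 10 fits only x3 (and all 8 values in {1, 3, 5, 6, 7, 8, 9, 10} must be used), so x3 = 10.
The 7 still-open variables draw from only 7 values {1, 3, 5, 6, 7, 8, 9}, so each is used; only x5 can be 7, hence x5 = 7.
The 6 still-open variables together cover exactly {1, 3, 5, 6, 8, 9} — 6 values for 6 variables — and 6 appears only in x8's list, so x8 = 6.
The 5 still-open variables draw from only 5 values {1, 3, 5, 8, 9}, so each is used; only x4 can be 9, hence x4 = 9.

x4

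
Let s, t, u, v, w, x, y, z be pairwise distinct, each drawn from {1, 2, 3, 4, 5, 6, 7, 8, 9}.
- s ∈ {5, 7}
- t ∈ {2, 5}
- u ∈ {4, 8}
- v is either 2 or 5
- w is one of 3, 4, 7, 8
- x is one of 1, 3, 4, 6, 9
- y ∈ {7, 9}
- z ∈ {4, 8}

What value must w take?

3

t and v share exactly the 2 values {2, 5}; by pigeonhole those values go to them, so strike 2, 5 from s.
s has just one choice, so s = 7. Eliminate 7 elsewhere: w, y.
y has just one choice, so y = 9. So x can't be 9.
The 2 variables u and z are confined to {4, 8}, which locks those values in; drop them from w, x.
So w = 3.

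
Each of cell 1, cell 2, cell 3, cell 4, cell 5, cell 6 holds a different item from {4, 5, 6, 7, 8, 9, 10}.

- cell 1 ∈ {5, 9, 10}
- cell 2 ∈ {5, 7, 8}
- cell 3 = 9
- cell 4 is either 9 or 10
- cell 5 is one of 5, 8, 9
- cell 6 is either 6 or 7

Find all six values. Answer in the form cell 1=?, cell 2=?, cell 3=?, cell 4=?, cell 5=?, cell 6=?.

cell 1=5, cell 2=7, cell 3=9, cell 4=10, cell 5=8, cell 6=6

cell 3's domain is down to {9}, so cell 3 = 9. Strike 9 from cell 1, cell 4, cell 5.
cell 4 has just one choice, so cell 4 = 10. Eliminate 10 elsewhere: cell 1.
That leaves cell 1 = 5. So cell 2, cell 5 can't be 5.
cell 5's domain is down to {8}, so cell 5 = 8. Strike 8 from cell 2.
cell 2's domain is down to {7}, so cell 2 = 7. Eliminate 7 elsewhere: cell 6.
cell 6 has just one choice, so cell 6 = 6.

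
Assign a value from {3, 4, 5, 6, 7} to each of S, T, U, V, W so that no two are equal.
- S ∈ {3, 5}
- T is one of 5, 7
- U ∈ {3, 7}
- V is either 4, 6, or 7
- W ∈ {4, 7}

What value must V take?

The 5 variables together cover exactly {3, 4, 5, 6, 7} — 5 values for 5 variables — and 6 appears only in V's list, so V = 6.

6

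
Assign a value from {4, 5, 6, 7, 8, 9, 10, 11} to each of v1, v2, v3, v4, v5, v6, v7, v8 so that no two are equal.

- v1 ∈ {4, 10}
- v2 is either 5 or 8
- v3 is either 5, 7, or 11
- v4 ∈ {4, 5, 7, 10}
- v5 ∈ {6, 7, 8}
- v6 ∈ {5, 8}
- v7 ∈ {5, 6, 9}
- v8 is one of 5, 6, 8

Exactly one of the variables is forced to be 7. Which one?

Among the 8 variables, 9 fits only v7 (and all 8 values in {4, 5, 6, 7, 8, 9, 10, 11} must be used), so v7 = 9.
Among the 7 still-open variables, 11 fits only v3 (and all 7 values in {4, 5, 6, 7, 8, 10, 11} must be used), so v3 = 11.
The 2 variables v2 and v6 are confined to {5, 8}, which locks those values in; drop them from v4, v5, v8.
v8 has just one choice, so v8 = 6. Remove 6 from v5.
So 7 goes to v5.

v5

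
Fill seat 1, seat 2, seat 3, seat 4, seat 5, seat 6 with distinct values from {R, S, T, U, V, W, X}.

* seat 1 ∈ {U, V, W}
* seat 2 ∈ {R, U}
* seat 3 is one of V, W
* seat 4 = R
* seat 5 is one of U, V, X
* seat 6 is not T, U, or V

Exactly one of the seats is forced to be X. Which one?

seat 5

seat 4's domain is down to {R}, so seat 4 = R. Eliminate R elsewhere: seat 2, seat 6.
That leaves seat 2 = U. So seat 1, seat 5 can't be U.
The 4 still-open variables together cover exactly {S, V, W, X} — 4 values for 4 variables — and S appears only in seat 6's list, so seat 6 = S.
The 3 still-open variables together cover exactly {V, W, X} — 3 values for 3 variables — and X appears only in seat 5's list, so seat 5 = X.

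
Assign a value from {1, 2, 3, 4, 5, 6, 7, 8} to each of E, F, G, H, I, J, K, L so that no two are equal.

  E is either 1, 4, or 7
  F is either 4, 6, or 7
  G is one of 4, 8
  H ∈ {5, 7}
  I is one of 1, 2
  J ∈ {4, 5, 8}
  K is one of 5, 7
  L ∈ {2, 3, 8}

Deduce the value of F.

6

The 8 variables together cover exactly {1, 2, 3, 4, 5, 6, 7, 8} — 8 values for 8 variables — and 3 appears only in L's list, so L = 3.
The 7 still-open variables together cover exactly {1, 2, 4, 5, 6, 7, 8} — 7 values for 7 variables — and 2 appears only in I's list, so I = 2.
Among the 6 still-open variables, 1 fits only E (and all 6 values in {1, 4, 5, 6, 7, 8} must be used), so E = 1.
The 5 still-open variables draw from only 5 values {4, 5, 6, 7, 8}, so each is used; only F can be 6, hence F = 6.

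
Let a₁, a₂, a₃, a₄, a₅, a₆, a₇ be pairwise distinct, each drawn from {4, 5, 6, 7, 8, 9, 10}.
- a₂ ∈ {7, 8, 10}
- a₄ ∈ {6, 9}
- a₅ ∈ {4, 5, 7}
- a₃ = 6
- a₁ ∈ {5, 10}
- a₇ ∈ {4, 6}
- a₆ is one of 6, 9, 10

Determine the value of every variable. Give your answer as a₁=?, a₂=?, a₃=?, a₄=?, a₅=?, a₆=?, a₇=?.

a₁=5, a₂=8, a₃=6, a₄=9, a₅=7, a₆=10, a₇=4

a₃ has just one choice, so a₃ = 6. Remove 6 from a₄, a₆, a₇.
a₄ must be 9 (only option left). Remove 9 from a₆.
a₆ must be 10 (only option left). So a₁, a₂ can't be 10.
a₇ has just one choice, so a₇ = 4. Remove 4 from a₅.
a₁ must be 5 (only option left). Remove 5 from a₅.
a₅ must be 7 (only option left). Remove 7 from a₂.
a₂'s domain is down to {8}, so a₂ = 8.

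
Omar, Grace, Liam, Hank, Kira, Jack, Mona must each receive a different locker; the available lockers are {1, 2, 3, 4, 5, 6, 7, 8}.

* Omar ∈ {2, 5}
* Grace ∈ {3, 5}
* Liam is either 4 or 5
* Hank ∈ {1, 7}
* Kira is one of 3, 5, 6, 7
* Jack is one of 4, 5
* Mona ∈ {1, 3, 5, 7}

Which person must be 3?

Grace

The 7 variables together cover exactly {1, 2, 3, 4, 5, 6, 7} — 7 values for 7 variables — and 2 appears only in Omar's list, so Omar = 2.
Among the 6 still-open variables, 6 fits only Kira (and all 6 values in {1, 3, 4, 5, 6, 7} must be used), so Kira = 6.
Liam and Jack share exactly the 2 values {4, 5}; by pigeonhole those values go to them, so strike 4, 5 from Grace, Mona.
So 3 goes to Grace.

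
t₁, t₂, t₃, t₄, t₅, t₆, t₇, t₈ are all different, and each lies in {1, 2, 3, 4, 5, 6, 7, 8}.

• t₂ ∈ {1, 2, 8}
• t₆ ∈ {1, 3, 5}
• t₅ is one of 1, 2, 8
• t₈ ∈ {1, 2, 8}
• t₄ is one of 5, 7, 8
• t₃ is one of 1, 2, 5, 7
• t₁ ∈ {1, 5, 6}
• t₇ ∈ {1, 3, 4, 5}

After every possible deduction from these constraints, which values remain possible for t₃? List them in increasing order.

The 8 variables draw from only 8 values {1, 2, 3, 4, 5, 6, 7, 8}, so each is used; only t₇ can be 4, hence t₇ = 4.
The 7 still-open variables together cover exactly {1, 2, 3, 5, 6, 7, 8} — 7 values for 7 variables — and 3 appears only in t₆'s list, so t₆ = 3.
Among the 6 still-open variables, 6 fits only t₁ (and all 6 values in {1, 2, 5, 6, 7, 8} must be used), so t₁ = 6.
The 3 variables t₂, t₅, t₈ are confined to {1, 2, 8}, which locks those values in; drop them from t₃, t₄.
No further eliminations apply; t₃ can still be any of 5, 7.

5, 7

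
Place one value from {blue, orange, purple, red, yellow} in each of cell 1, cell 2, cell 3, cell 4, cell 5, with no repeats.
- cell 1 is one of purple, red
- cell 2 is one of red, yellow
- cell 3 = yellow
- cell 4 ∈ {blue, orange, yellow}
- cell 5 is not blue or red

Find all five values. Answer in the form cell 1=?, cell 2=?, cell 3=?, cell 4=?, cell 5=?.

cell 1=purple, cell 2=red, cell 3=yellow, cell 4=blue, cell 5=orange

cell 3 has just one choice, so cell 3 = yellow. Strike yellow from cell 2, cell 4, cell 5.
cell 2 has just one choice, so cell 2 = red. Eliminate red elsewhere: cell 1.
cell 1 must be purple (only option left). Eliminate purple elsewhere: cell 5.
cell 5 must be orange (only option left). So cell 4 can't be orange.
cell 4 has just one choice, so cell 4 = blue.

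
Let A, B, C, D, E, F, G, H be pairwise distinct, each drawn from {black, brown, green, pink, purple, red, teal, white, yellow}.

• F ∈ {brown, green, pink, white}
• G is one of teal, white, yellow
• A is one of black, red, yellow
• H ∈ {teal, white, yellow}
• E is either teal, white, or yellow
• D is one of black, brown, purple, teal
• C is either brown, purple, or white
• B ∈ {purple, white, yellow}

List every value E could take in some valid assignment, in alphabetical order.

teal, white, yellow

E, G, H share exactly the 3 values {teal, white, yellow}; by pigeonhole those values go to them, so strike teal, white, yellow from A, B, C, D, F.
That leaves B = purple. Strike purple from C, D.
C's domain is down to {brown}, so C = brown. Strike brown from D, F.
D has just one choice, so D = black. Eliminate black elsewhere: A.
A must be red (only option left).
No further eliminations apply; E can still be any of teal, white, yellow.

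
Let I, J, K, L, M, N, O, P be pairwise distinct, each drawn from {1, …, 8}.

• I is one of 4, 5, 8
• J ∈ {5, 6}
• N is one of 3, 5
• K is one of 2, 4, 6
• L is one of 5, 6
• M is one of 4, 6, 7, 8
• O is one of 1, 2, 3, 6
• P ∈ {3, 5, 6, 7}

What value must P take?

7

The 8 variables together cover exactly {1, 2, 3, 4, 5, 6, 7, 8} — 8 values for 8 variables — and 1 appears only in O's list, so O = 1.
The 7 still-open variables draw from only 7 values {2, 3, 4, 5, 6, 7, 8}, so each is used; only K can be 2, hence K = 2.
The 2 variables J and L are confined to {5, 6}, which locks those values in; drop them from I, M, N, P.
That leaves N = 3. Strike 3 from P.
So P = 7.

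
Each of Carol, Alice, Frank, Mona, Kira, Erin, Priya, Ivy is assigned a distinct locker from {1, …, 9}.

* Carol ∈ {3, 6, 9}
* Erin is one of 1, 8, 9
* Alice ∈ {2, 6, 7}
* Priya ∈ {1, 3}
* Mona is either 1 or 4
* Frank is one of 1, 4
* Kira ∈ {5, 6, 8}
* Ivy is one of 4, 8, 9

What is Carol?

6

Frank and Mona share exactly the 2 values {1, 4}; by pigeonhole those values go to them, so strike 1, 4 from Erin, Priya, Ivy.
Priya must be 3 (only option left). Remove 3 from Carol.
The 2 variables Erin and Ivy are confined to {8, 9}, which locks those values in; drop them from Carol, Kira.
So Carol = 6.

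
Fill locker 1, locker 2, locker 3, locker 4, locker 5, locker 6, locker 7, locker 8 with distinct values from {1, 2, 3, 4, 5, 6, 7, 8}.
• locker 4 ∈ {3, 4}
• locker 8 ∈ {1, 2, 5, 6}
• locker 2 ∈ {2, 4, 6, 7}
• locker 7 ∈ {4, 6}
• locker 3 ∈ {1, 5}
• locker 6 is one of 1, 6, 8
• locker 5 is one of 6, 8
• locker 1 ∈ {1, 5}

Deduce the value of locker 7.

4

Among the 8 variables, 3 fits only locker 4 (and all 8 values in {1, 2, 3, 4, 5, 6, 7, 8} must be used), so locker 4 = 3.
The 7 still-open variables draw from only 7 values {1, 2, 4, 5, 6, 7, 8}, so each is used; only locker 2 can be 7, hence locker 2 = 7.
The 6 still-open variables together cover exactly {1, 2, 4, 5, 6, 8} — 6 values for 6 variables — and 2 appears only in locker 8's list, so locker 8 = 2.
The 5 still-open variables draw from only 5 values {1, 4, 5, 6, 8}, so each is used; only locker 7 can be 4, hence locker 7 = 4.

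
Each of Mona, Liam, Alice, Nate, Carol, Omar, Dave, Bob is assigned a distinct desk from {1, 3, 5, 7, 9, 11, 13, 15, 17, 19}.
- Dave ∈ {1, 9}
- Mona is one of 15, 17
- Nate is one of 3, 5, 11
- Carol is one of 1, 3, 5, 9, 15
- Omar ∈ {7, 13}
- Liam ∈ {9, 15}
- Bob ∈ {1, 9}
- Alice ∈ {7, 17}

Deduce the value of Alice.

7

Dave and Bob share exactly the 2 values {1, 9}; by pigeonhole those values go to them, so strike 1, 9 from Liam, Carol.
Liam must be 15 (only option left). Strike 15 from Mona, Carol.
Mona has just one choice, so Mona = 17. Strike 17 from Alice.
So Alice = 7.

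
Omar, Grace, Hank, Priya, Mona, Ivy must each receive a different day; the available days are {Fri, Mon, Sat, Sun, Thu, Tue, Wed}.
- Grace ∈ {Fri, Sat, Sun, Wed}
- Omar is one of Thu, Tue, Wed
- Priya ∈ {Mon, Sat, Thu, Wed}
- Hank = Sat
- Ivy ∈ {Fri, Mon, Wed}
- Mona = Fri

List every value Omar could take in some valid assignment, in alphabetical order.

Hank must be Sat (only option left). Strike Sat from Grace, Priya.
Mona's domain is down to {Fri}, so Mona = Fri. So Grace, Ivy can't be Fri.
No further eliminations apply; Omar can still be any of Thu, Tue, Wed.

Thu, Tue, Wed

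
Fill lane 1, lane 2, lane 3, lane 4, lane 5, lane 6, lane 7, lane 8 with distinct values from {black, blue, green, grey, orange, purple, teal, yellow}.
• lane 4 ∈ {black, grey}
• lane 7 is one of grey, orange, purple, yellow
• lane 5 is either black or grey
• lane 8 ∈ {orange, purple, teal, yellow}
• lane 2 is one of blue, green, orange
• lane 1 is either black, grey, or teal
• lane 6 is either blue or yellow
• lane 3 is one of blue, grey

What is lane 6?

yellow

The 8 variables draw from only 8 values {black, blue, green, grey, orange, purple, teal, yellow}, so each is used; only lane 2 can be green, hence lane 2 = green.
lane 4 and lane 5 between them cover only {black, grey} — a naked pair. Remove those values from lane 1, lane 3, lane 7.
lane 1 must be teal (only option left). So lane 8 can't be teal.
lane 3's domain is down to {blue}, so lane 3 = blue. Eliminate blue elsewhere: lane 6.
So lane 6 = yellow.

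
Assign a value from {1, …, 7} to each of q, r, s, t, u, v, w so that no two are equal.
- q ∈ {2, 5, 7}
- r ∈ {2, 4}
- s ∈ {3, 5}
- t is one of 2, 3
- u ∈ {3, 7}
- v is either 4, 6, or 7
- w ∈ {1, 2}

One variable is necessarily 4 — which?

The 7 variables draw from only 7 values {1, 2, 3, 4, 5, 6, 7}, so each is used; only w can be 1, hence w = 1.
The 6 still-open variables draw from only 6 values {2, 3, 4, 5, 6, 7}, so each is used; only v can be 6, hence v = 6.
Among the 5 still-open variables, 4 fits only r (and all 5 values in {2, 3, 4, 5, 7} must be used), so r = 4.

r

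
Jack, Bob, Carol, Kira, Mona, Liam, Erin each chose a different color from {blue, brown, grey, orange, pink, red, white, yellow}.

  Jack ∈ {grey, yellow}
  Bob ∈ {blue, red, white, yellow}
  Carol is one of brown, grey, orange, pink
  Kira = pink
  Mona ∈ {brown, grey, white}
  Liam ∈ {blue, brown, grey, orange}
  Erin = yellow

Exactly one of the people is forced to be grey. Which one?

Kira has just one choice, so Kira = pink. Remove pink from Carol.
Erin's domain is down to {yellow}, so Erin = yellow. Eliminate yellow elsewhere: Jack, Bob.
So grey goes to Jack.

Jack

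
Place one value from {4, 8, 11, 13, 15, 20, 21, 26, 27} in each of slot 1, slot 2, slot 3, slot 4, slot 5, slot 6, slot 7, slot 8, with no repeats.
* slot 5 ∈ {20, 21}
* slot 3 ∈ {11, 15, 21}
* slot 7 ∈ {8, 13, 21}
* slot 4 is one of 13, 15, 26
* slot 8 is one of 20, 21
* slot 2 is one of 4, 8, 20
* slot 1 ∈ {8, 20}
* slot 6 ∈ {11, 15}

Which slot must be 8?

slot 1

The 8 variables together cover exactly {4, 8, 11, 13, 15, 20, 21, 26} — 8 values for 8 variables — and 4 appears only in slot 2's list, so slot 2 = 4.
The 7 still-open variables together cover exactly {8, 11, 13, 15, 20, 21, 26} — 7 values for 7 variables — and 26 appears only in slot 4's list, so slot 4 = 26.
The 6 still-open variables together cover exactly {8, 11, 13, 15, 20, 21} — 6 values for 6 variables — and 13 appears only in slot 7's list, so slot 7 = 13.
The 5 still-open variables draw from only 5 values {8, 11, 15, 20, 21}, so each is used; only slot 1 can be 8, hence slot 1 = 8.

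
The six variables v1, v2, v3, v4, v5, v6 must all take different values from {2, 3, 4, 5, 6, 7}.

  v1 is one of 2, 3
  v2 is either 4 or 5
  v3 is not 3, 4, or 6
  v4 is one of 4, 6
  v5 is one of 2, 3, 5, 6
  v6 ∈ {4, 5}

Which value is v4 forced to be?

The 6 variables together cover exactly {2, 3, 4, 5, 6, 7} — 6 values for 6 variables — and 7 appears only in v3's list, so v3 = 7.
The 2 variables v2 and v6 are confined to {4, 5}, which locks those values in; drop them from v4, v5.
So v4 = 6.

6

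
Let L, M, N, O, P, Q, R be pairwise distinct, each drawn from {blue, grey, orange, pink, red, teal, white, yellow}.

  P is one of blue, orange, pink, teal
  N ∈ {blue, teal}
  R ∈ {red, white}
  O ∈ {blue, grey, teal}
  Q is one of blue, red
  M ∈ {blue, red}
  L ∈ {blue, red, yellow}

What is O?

M and Q share exactly the 2 values {blue, red}; by pigeonhole those values go to them, so strike blue, red from L, N, O, P, R.
L has just one choice, so L = yellow.
N has just one choice, so N = teal. So O, P can't be teal.
So O = grey.

grey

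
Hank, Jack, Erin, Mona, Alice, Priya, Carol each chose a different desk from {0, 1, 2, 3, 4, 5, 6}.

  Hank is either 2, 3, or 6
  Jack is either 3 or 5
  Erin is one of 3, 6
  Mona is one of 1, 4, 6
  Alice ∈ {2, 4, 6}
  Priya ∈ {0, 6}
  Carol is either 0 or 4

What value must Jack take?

Among the 7 variables, 1 fits only Mona (and all 7 values in {0, 1, 2, 3, 4, 5, 6} must be used), so Mona = 1.
The 6 still-open variables together cover exactly {0, 2, 3, 4, 5, 6} — 6 values for 6 variables — and 5 appears only in Jack's list, so Jack = 5.

5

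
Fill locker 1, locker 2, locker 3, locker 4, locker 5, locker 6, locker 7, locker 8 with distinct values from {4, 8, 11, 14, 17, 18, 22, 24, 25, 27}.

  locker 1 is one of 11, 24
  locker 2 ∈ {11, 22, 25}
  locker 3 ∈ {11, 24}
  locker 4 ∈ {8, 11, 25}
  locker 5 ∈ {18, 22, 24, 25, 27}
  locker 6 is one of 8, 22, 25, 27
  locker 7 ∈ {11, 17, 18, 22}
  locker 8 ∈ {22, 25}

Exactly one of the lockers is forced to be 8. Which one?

Among the 8 variables, 17 fits only locker 7 (and all 8 values in {8, 11, 17, 18, 22, 24, 25, 27} must be used), so locker 7 = 17.
Among the 7 still-open variables, 18 fits only locker 5 (and all 7 values in {8, 11, 18, 22, 24, 25, 27} must be used), so locker 5 = 18.
Among the 6 still-open variables, 27 fits only locker 6 (and all 6 values in {8, 11, 22, 24, 25, 27} must be used), so locker 6 = 27.
The 5 still-open variables together cover exactly {8, 11, 22, 24, 25} — 5 values for 5 variables — and 8 appears only in locker 4's list, so locker 4 = 8.

locker 4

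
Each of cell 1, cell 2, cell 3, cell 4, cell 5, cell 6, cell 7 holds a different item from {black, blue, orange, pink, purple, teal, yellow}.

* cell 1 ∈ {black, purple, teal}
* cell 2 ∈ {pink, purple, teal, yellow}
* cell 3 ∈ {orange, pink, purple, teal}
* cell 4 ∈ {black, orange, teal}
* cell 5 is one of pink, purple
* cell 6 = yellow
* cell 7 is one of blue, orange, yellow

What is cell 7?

cell 6 must be yellow (only option left). So cell 2, cell 7 can't be yellow.
The 6 still-open variables together cover exactly {black, blue, orange, pink, purple, teal} — 6 values for 6 variables — and blue appears only in cell 7's list, so cell 7 = blue.

blue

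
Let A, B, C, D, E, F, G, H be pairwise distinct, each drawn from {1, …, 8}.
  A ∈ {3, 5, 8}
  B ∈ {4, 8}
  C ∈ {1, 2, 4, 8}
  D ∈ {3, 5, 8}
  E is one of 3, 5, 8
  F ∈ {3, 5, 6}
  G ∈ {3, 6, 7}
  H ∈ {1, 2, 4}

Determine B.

4

Among the 8 variables, 7 fits only G (and all 8 values in {1, 2, 3, 4, 5, 6, 7, 8} must be used), so G = 7.
Among the 7 still-open variables, 6 fits only F (and all 7 values in {1, 2, 3, 4, 5, 6, 8} must be used), so F = 6.
A, D, E share exactly the 3 values {3, 5, 8}; by pigeonhole those values go to them, so strike 3, 5, 8 from B, C.
So B = 4.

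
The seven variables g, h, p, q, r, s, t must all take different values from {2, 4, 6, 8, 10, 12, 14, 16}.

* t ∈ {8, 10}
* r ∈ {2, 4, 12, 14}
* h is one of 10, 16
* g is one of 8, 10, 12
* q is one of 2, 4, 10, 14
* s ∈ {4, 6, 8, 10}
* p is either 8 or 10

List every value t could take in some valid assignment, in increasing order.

8, 10

p and t between them cover only {8, 10} — a naked pair. Remove those values from g, h, q, s.
g's domain is down to {12}, so g = 12. Remove 12 from r.
That leaves h = 16.
No further eliminations apply; t can still be any of 8, 10.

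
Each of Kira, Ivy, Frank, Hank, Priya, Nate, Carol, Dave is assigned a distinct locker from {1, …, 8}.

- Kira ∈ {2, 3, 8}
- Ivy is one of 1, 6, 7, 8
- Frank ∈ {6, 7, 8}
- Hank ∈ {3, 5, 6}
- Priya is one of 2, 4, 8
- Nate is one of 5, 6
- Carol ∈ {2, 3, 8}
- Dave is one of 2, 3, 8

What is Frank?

The 8 variables draw from only 8 values {1, 2, 3, 4, 5, 6, 7, 8}, so each is used; only Ivy can be 1, hence Ivy = 1.
Among the 7 still-open variables, 4 fits only Priya (and all 7 values in {2, 3, 4, 5, 6, 7, 8} must be used), so Priya = 4.
The 6 still-open variables draw from only 6 values {2, 3, 5, 6, 7, 8}, so each is used; only Frank can be 7, hence Frank = 7.

7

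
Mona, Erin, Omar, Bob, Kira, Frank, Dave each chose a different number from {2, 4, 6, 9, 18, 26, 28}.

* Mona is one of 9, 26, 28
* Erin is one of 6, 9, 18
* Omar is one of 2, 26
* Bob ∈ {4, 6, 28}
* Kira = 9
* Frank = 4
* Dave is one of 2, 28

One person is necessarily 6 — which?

Kira has just one choice, so Kira = 9. Strike 9 from Mona, Erin.
Frank has just one choice, so Frank = 4. So Bob can't be 4.
The 5 still-open variables together cover exactly {2, 6, 18, 26, 28} — 5 values for 5 variables — and 18 appears only in Erin's list, so Erin = 18.
The 4 still-open variables together cover exactly {2, 6, 26, 28} — 4 values for 4 variables — and 6 appears only in Bob's list, so Bob = 6.

Bob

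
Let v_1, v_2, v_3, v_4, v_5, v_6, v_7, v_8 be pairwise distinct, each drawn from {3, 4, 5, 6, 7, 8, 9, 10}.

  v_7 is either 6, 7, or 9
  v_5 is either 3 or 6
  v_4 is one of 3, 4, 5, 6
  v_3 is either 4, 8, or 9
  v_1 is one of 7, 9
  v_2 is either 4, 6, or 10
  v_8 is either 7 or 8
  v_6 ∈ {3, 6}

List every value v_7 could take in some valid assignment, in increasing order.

The 8 variables draw from only 8 values {3, 4, 5, 6, 7, 8, 9, 10}, so each is used; only v_4 can be 5, hence v_4 = 5.
The 7 still-open variables draw from only 7 values {3, 4, 6, 7, 8, 9, 10}, so each is used; only v_2 can be 10, hence v_2 = 10.
The 6 still-open variables draw from only 6 values {3, 4, 6, 7, 8, 9}, so each is used; only v_3 can be 4, hence v_3 = 4.
Among the 5 still-open variables, 8 fits only v_8 (and all 5 values in {3, 6, 7, 8, 9} must be used), so v_8 = 8.
v_5 and v_6 between them cover only {3, 6} — a naked pair. Remove those values from v_7.
No further eliminations apply; v_7 can still be any of 7, 9.

7, 9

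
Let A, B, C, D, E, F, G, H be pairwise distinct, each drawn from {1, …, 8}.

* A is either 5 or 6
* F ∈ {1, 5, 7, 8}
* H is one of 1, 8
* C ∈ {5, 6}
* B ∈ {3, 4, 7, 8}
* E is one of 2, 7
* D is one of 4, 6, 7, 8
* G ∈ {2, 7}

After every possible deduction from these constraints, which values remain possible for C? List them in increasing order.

5, 6

Among the 8 variables, 3 fits only B (and all 8 values in {1, 2, 3, 4, 5, 6, 7, 8} must be used), so B = 3.
The 7 still-open variables draw from only 7 values {1, 2, 4, 5, 6, 7, 8}, so each is used; only D can be 4, hence D = 4.
The 2 variables A and C are confined to {5, 6}, which locks those values in; drop them from F.
E and G between them cover only {2, 7} — a naked pair. Remove those values from F.
No further eliminations apply; C can still be any of 5, 6.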